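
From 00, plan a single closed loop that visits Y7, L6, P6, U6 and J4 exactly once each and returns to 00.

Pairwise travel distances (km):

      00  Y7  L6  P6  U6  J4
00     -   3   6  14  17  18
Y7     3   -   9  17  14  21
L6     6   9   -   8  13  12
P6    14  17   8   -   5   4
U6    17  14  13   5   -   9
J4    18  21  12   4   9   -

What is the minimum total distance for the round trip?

There are 60 distinct closed tours to check (reversals are equivalent).
00-Y7-L6-P6-U6-J4-00: 3+9+8+5+9+18 = 52
00-Y7-L6-P6-J4-U6-00: 3+9+8+4+9+17 = 50
00-Y7-L6-U6-P6-J4-00: 3+9+13+5+4+18 = 52
00-Y7-L6-U6-J4-P6-00: 3+9+13+9+4+14 = 52
00-Y7-L6-J4-P6-U6-00: 3+9+12+4+5+17 = 50
00-Y7-L6-J4-U6-P6-00: 3+9+12+9+5+14 = 52
00-Y7-P6-L6-U6-J4-00: 3+17+8+13+9+18 = 68
00-Y7-P6-L6-J4-U6-00: 3+17+8+12+9+17 = 66
00-Y7-P6-U6-L6-J4-00: 3+17+5+13+12+18 = 68
00-Y7-P6-U6-J4-L6-00: 3+17+5+9+12+6 = 52
00-Y7-P6-J4-L6-U6-00: 3+17+4+12+13+17 = 66
00-Y7-P6-J4-U6-L6-00: 3+17+4+9+13+6 = 52
00-Y7-U6-L6-P6-J4-00: 3+14+13+8+4+18 = 60
00-Y7-U6-L6-J4-P6-00: 3+14+13+12+4+14 = 60
… (46 more)
00-Y7-U6-P6-J4-L6-00: 3+14+5+4+12+6 = 44  ← best
The minimum is 44.
One optimal route: 00 → Y7 → U6 → P6 → J4 → L6 → 00 (or its reverse).

44 km — the shortest possible round trip.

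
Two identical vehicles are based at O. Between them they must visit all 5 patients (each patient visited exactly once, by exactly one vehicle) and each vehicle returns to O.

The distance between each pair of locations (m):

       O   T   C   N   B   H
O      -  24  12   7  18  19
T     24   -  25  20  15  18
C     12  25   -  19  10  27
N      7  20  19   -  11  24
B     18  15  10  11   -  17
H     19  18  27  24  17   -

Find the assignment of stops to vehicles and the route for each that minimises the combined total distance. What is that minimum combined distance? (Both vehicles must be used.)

88 m — the smallest possible combined total.

Try each way of splitting the stops between the two vehicles (each non-empty) and, for each split, find the best tour for each vehicle:
  {T} + {C, N, B, H}: 48 + 70 = 118
  {C} + {T, N, B, H}: 24 + 70 = 94
  {T, C} + {N, B, H}: 61 + 54 = 115
  {N} + {T, C, B, H}: 14 + 74 = 88
  {T, N} + {C, B, H}: 51 + 58 = 109
  {C, N} + {T, B, H}: 38 + 70 = 108
  … (15 splits in total)
Best: vehicle 1 O → N → O = 14; vehicle 2 O → C → B → T → H → O = 74; combined 88.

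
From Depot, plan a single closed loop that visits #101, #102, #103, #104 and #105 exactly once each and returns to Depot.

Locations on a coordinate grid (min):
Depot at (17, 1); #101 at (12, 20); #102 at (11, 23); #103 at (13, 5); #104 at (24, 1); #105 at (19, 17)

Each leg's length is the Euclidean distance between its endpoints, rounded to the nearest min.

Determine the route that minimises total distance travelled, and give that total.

With 5 stops there are 5!/2 = 60 distinct round trips (a route and its reverse cost the same).
Depot → #101 → #102 → #103 → #104 → #105 → Depot: 20+3+18+12+17+16 = 86
Depot → #101 → #102 → #103 → #105 → #104 → Depot: 20+3+18+13+17+7 = 78
Depot → #101 → #102 → #104 → #103 → #105 → Depot: 20+3+26+12+13+16 = 90
Depot → #101 → #102 → #104 → #105 → #103 → Depot: 20+3+26+17+13+6 = 85
Depot → #101 → #102 → #105 → #103 → #104 → Depot: 20+3+10+13+12+7 = 65
Depot → #101 → #102 → #105 → #104 → #103 → Depot: 20+3+10+17+12+6 = 68
Depot → #101 → #103 → #102 → #104 → #105 → Depot: 20+15+18+26+17+16 = 112
Depot → #101 → #103 → #102 → #105 → #104 → Depot: 20+15+18+10+17+7 = 87
Depot → #101 → #103 → #104 → #102 → #105 → Depot: 20+15+12+26+10+16 = 99
Depot → #101 → #103 → #104 → #105 → #102 → Depot: 20+15+12+17+10+23 = 97
Depot → #101 → #103 → #105 → #102 → #104 → Depot: 20+15+13+10+26+7 = 91
Depot → #101 → #103 → #105 → #104 → #102 → Depot: 20+15+13+17+26+23 = 114
Depot → #101 → #104 → #102 → #103 → #105 → Depot: 20+22+26+18+13+16 = 115
Depot → #101 → #104 → #102 → #105 → #103 → Depot: 20+22+26+10+13+6 = 97
… (46 more)
Depot → #103 → #101 → #102 → #105 → #104 → Depot: 6+15+3+10+17+7 = 58  ← best
The minimum is 58.
One optimal route: Depot → #103 → #101 → #102 → #105 → #104 → Depot (or its reverse).

58 min — the shortest possible round trip.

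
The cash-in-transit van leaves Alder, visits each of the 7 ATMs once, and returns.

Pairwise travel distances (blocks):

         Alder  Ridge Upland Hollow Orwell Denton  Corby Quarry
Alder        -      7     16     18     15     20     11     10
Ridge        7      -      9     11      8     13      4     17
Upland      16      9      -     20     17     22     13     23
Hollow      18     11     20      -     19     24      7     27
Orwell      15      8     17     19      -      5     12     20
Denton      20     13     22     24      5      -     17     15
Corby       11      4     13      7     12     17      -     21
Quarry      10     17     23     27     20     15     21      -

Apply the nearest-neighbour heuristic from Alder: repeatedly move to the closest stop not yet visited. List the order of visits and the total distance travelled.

Alder → [Ridge:7 / Quarry:10 / Corby:11 / Orwell:15 / Upland:16 / Hollow:18 / Denton:20] → Ridge (7)
Ridge → [Corby:4 / Orwell:8 / Upland:9 / Hollow:11 / Denton:13 / Quarry:17] → Corby (4)
Corby → [Hollow:7 / Orwell:12 / Upland:13 / Denton:17 / Quarry:21] → Hollow (7)
Hollow → [Orwell:19 / Upland:20 / Denton:24 / Quarry:27] → Orwell (19)
Orwell → [Denton:5 / Upland:17 / Quarry:20] → Denton (5)
Denton → [Quarry:15 / Upland:22] → Quarry (15)
Quarry → [Upland:23] → Upland (23)
Return Upland→Alder: 16.
Total = 7 + 4 + 7 + 19 + 5 + 15 + 23 + 16 = 96.

Nearest-neighbour total = 96 blocks; route Alder → Ridge → Corby → Hollow → Orwell → Denton → Quarry → Upland → Alder.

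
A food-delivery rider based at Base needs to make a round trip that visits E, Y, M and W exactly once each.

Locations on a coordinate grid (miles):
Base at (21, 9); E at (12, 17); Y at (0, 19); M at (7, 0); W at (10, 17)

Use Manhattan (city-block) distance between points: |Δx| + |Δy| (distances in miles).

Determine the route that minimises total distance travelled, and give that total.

80 miles — the shortest possible round trip.

With 4 stops there are 4!/2 = 12 distinct round trips (a route and its reverse cost the same).
Base → E → Y → M → W → Base: 17+14+26+20+19 = 96
Base → E → Y → W → M → Base: 17+14+12+20+23 = 86
Base → E → M → Y → W → Base: 17+22+26+12+19 = 96
Base → E → M → W → Y → Base: 17+22+20+12+31 = 102
Base → E → W → Y → M → Base: 17+2+12+26+23 = 80
Base → E → W → M → Y → Base: 17+2+20+26+31 = 96
Base → Y → E → M → W → Base: 31+14+22+20+19 = 106
Base → Y → E → W → M → Base: 31+14+2+20+23 = 90
Base → Y → M → E → W → Base: 31+26+22+2+19 = 100
Base → Y → W → E → M → Base: 31+12+2+22+23 = 90
Base → M → E → Y → W → Base: 23+22+14+12+19 = 90
Base → M → Y → E → W → Base: 23+26+14+2+19 = 84
The minimum is 80.
One optimal route: Base → E → W → Y → M → Base (or its reverse).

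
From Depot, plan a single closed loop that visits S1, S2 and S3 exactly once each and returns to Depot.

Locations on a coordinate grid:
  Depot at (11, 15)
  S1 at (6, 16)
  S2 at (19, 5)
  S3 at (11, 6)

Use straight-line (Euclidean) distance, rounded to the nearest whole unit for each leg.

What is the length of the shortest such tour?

Minimum total distance: 37.

There are 3 distinct closed tours to check (reversals are equivalent).
Depot - S1 - S2 - S3 - Depot: 5+17+8+9 = 39
Depot - S1 - S3 - S2 - Depot: 5+11+8+13 = 37
Depot - S2 - S1 - S3 - Depot: 13+17+11+9 = 50
The minimum is 37.
One optimal route: Depot → S1 → S3 → S2 → Depot (or its reverse).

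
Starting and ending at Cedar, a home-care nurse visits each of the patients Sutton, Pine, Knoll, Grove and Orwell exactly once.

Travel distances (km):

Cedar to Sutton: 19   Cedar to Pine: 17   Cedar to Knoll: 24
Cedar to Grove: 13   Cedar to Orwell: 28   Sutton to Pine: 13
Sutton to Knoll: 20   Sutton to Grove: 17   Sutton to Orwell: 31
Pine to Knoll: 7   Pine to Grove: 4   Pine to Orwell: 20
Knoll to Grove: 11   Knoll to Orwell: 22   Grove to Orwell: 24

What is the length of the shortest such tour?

With 5 stops there are 5!/2 = 60 distinct round trips (a route and its reverse cost the same).
Cedar - Sutton - Pine - Knoll - Grove - Orwell - Cedar: 19+13+7+11+24+28 = 102
Cedar - Sutton - Pine - Knoll - Orwell - Grove - Cedar: 19+13+7+22+24+13 = 98
Cedar - Sutton - Pine - Grove - Knoll - Orwell - Cedar: 19+13+4+11+22+28 = 97
Cedar - Sutton - Pine - Grove - Orwell - Knoll - Cedar: 19+13+4+24+22+24 = 106
Cedar - Sutton - Pine - Orwell - Knoll - Grove - Cedar: 19+13+20+22+11+13 = 98
Cedar - Sutton - Pine - Orwell - Grove - Knoll - Cedar: 19+13+20+24+11+24 = 111
Cedar - Sutton - Knoll - Pine - Grove - Orwell - Cedar: 19+20+7+4+24+28 = 102
Cedar - Sutton - Knoll - Pine - Orwell - Grove - Cedar: 19+20+7+20+24+13 = 103
Cedar - Sutton - Knoll - Grove - Pine - Orwell - Cedar: 19+20+11+4+20+28 = 102
Cedar - Sutton - Knoll - Grove - Orwell - Pine - Cedar: 19+20+11+24+20+17 = 111
Cedar - Sutton - Knoll - Orwell - Pine - Grove - Cedar: 19+20+22+20+4+13 = 98
Cedar - Sutton - Knoll - Orwell - Grove - Pine - Cedar: 19+20+22+24+4+17 = 106
Cedar - Sutton - Grove - Pine - Knoll - Orwell - Cedar: 19+17+4+7+22+28 = 97
Cedar - Sutton - Grove - Pine - Orwell - Knoll - Cedar: 19+17+4+20+22+24 = 106
… (46 more)
Cedar - Sutton - Orwell - Knoll - Pine - Grove - Cedar: 19+31+22+7+4+13 = 96  ← best
The minimum is 96.
One optimal route: Cedar → Sutton → Orwell → Knoll → Pine → Grove → Cedar (or its reverse).

Minimum total distance: 96 km.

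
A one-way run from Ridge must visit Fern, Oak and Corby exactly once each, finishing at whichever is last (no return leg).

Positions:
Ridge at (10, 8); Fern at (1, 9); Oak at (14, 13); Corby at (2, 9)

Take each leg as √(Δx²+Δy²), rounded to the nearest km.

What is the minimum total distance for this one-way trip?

There are 3! = 6 possible orderings.
Ridge → Fern → Oak → Corby: 9+14+13 = 36
Ridge → Fern → Corby → Oak: 9+1+13 = 23
Ridge → Oak → Fern → Corby: 6+14+1 = 21
Ridge → Oak → Corby → Fern: 6+13+1 = 20
Ridge → Corby → Fern → Oak: 8+1+14 = 23
Ridge → Corby → Oak → Fern: 8+13+14 = 35
The minimum is 20.
One shortest path: Ridge → Oak → Corby → Fern.

Minimum one-way distance = 20 km.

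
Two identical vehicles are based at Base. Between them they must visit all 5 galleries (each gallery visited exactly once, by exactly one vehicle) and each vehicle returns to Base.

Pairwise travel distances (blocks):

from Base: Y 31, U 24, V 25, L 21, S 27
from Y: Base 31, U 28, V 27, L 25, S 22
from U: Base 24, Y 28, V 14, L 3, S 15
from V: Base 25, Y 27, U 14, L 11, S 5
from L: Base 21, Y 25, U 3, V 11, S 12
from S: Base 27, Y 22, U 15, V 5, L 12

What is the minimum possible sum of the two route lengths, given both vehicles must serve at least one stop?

Check every non-empty split of the stops between the two vehicles; for each half take its own optimal tour:
  {Y} + {U, V, L, S}: 62 + 69 = 131
  {U} + {Y, V, L, S}: 48 + 90 = 138
  {Y, U} + {V, L, S}: 83 + 63 = 146
  {V} + {Y, U, L, S}: 50 + 92 = 142
  {Y, V} + {U, L, S}: 83 + 66 = 149
  {U, V} + {Y, L, S}: 63 + 86 = 149
  … (15 splits in total)
Best: vehicle 1 Base → Y → Base = 62; vehicle 2 Base → U → L → S → V → Base = 69; combined 131.

131 blocks — the smallest possible combined total.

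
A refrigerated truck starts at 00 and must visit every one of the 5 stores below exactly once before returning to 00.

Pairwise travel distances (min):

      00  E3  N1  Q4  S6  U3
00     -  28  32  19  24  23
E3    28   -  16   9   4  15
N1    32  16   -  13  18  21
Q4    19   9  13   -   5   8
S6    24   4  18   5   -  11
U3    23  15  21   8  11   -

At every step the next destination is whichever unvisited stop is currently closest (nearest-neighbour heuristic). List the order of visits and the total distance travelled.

00 → [Q4:19 / U3:23 / S6:24 / E3:28 / N1:32] → Q4 (19)
Q4 → [S6:5 / U3:8 / E3:9 / N1:13] → S6 (5)
S6 → [E3:4 / U3:11 / N1:18] → E3 (4)
E3 → [U3:15 / N1:16] → U3 (15)
U3 → [N1:21] → N1 (21)
Return N1→00: 32.
Total = 19 + 5 + 4 + 15 + 21 + 32 = 96.

Nearest-neighbour total = 96 min; route 00 → Q4 → S6 → E3 → U3 → N1 → 00.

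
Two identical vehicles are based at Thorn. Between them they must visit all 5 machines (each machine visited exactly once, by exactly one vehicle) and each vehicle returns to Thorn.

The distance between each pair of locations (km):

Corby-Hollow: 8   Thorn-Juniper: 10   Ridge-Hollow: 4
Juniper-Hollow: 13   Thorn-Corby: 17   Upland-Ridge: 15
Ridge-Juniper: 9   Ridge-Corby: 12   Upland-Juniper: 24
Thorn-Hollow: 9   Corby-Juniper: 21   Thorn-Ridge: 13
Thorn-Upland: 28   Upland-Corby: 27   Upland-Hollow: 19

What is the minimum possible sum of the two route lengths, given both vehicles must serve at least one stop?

92 km — the smallest possible combined total.

Check every non-empty split of the stops between the two vehicles; for each half take its own optimal tour:
  {Upland} + {Ridge, Corby, Juniper, Hollow}: 56 + 48 = 104
  {Ridge} + {Upland, Corby, Juniper, Hollow}: 26 + 78 = 104
  {Upland, Ridge} + {Corby, Juniper, Hollow}: 56 + 48 = 104
  {Corby} + {Upland, Ridge, Juniper, Hollow}: 34 + 62 = 96
  {Upland, Corby} + {Ridge, Juniper, Hollow}: 72 + 32 = 104
  {Ridge, Corby} + {Upland, Juniper, Hollow}: 42 + 62 = 104
  … (15 splits in total)
  {Juniper} + {Upland, Ridge, Corby, Hollow}: 20 + 72 = 92  ← best
Best: vehicle 1 Thorn → Juniper → Thorn = 20; vehicle 2 Thorn → Upland → Ridge → Corby → Hollow → Thorn = 72; combined 92.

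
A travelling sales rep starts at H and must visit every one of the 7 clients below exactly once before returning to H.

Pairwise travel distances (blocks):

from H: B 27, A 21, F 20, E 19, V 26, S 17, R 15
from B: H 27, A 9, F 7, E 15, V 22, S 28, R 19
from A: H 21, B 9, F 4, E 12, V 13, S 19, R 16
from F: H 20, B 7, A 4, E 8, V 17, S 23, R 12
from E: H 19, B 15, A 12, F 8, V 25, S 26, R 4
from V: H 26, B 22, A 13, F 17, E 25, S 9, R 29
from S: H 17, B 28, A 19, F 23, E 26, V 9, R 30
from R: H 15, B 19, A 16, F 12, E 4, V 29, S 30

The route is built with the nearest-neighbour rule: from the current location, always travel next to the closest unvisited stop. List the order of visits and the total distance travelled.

88 blocks along H → R → E → F → A → B → V → S → H.

H → [R:15 / S:17 / E:19 / F:20 / A:21 / V:26 / B:27] → R (15)
R → [E:4 / F:12 / A:16 / B:19 / V:29 / S:30] → E (4)
E → [F:8 / A:12 / B:15 / V:25 / S:26] → F (8)
F → [A:4 / B:7 / V:17 / S:23] → A (4)
A → [B:9 / V:13 / S:19] → B (9)
B → [V:22 / S:28] → V (22)
V → [S:9] → S (9)
Return S→H: 17.
Total = 15 + 4 + 8 + 4 + 9 + 22 + 9 + 17 = 88.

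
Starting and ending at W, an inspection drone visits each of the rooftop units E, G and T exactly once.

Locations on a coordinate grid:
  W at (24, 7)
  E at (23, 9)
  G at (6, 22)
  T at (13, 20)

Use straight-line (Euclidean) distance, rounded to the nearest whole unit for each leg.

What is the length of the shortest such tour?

W-E-G-T-W: 2+21+7+17 = 47
W-E-T-G-W: 2+15+7+23 = 47
W-G-E-T-W: 23+21+15+17 = 76
The minimum is 47.
One optimal route: W → E → G → T → W (or its reverse).

47 — the shortest possible round trip.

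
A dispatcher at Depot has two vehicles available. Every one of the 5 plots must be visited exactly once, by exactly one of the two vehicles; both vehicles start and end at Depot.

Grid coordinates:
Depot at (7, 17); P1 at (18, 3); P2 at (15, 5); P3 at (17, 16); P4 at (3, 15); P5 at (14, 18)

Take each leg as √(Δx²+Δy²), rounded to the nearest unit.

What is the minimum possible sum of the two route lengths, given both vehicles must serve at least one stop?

There are 2^4 − 1 = 15 ways to divide the 5 stops into two non-empty groups. For each, the best each vehicle can do is its own shortest tour through its group:
  {P1} + {P2, P3, P4, P5}: 36 + 42 = 78
  {P2} + {P1, P3, P4, P5}: 28 + 47 = 75
  {P1, P2} + {P3, P4, P5}: 36 + 29 = 65
  {P3} + {P1, P2, P4, P5}: 20 + 47 = 67
  {P1, P3} + {P2, P4, P5}: 41 + 40 = 81
  {P2, P3} + {P1, P4, P5}: 35 + 46 = 81
  … (15 splits in total)
  {P4} + {P1, P2, P3, P5}: 8 + 42 = 50  ← best
Best: vehicle 1 Depot → P4 → Depot = 8; vehicle 2 Depot → P2 → P1 → P3 → P5 → Depot = 42; combined 50.

Minimum combined distance: 50.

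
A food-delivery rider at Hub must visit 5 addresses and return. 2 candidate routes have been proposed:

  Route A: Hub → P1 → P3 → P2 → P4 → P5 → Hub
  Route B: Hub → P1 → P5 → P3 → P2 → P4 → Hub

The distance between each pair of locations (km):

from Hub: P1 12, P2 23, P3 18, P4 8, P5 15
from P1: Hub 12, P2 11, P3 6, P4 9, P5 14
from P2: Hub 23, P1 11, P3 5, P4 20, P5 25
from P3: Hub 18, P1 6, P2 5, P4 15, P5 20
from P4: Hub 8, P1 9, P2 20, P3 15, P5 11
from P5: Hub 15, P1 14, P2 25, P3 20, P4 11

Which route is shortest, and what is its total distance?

Route A: 12 + 6 + 5 + 20 + 11 + 15 = 69
Route B: 12 + 14 + 20 + 5 + 20 + 8 = 79

69 km — Route A is the shortest.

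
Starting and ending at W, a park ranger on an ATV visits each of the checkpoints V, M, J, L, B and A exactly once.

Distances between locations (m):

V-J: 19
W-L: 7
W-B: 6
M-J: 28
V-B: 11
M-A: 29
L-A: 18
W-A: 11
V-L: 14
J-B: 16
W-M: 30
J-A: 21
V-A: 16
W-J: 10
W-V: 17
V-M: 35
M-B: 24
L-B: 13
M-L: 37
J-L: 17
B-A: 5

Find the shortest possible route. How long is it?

Shortest round trip = 104 m.

W-V-M-J-L-B-A-W: 17+35+28+17+13+5+11 = 126
W-V-M-J-L-A-B-W: 17+35+28+17+18+5+6 = 126
W-V-M-J-B-L-A-W: 17+35+28+16+13+18+11 = 138
W-V-M-J-B-A-L-W: 17+35+28+16+5+18+7 = 126
W-V-M-J-A-L-B-W: 17+35+28+21+18+13+6 = 138
W-V-M-J-A-B-L-W: 17+35+28+21+5+13+7 = 126
W-V-M-L-J-B-A-W: 17+35+37+17+16+5+11 = 138
W-V-M-L-J-A-B-W: 17+35+37+17+21+5+6 = 138
… (352 more)
W-J-M-B-A-V-L-W: 10+28+24+5+16+14+7 = 104  ← best
The minimum is 104.
One optimal route: W → J → M → B → A → V → L → W (or its reverse).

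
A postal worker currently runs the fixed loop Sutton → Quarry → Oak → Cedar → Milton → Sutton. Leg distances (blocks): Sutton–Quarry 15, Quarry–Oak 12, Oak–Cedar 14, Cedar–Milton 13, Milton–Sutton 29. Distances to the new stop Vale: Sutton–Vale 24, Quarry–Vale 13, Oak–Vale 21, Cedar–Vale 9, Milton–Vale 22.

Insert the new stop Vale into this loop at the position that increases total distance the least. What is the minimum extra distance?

Insertion cost between consecutive stops i–j is d(i,Vale) + d(Vale,j) − d(i,j):
  between Sutton and Quarry: 24 + 13 − 15 = 22
  between Quarry and Oak: 13 + 21 − 12 = 22
  between Oak and Cedar: 21 + 9 − 14 = 16
  between Cedar and Milton: 9 + 22 − 13 = 18
  between Milton and Sutton: 22 + 24 − 29 = 17
Cheapest insertion is between Oak and Cedar, adding 16.
New total = 83 + 16 = 99.

Minimum extra distance: 16 blocks, inserting Vale between Oak and Cedar.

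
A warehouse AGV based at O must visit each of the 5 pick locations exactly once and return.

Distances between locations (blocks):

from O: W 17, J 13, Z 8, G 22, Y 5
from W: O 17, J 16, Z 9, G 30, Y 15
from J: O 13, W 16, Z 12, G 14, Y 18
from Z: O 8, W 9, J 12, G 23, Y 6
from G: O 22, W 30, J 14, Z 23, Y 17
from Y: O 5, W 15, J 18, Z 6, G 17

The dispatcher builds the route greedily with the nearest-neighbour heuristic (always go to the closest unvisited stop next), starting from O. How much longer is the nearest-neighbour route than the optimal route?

Excess over optimum: 3 blocks.

O: Y=5, Z=8, J=13, W=17, G=22 ⇒ Y
Y: Z=6, W=15, G=17, J=18 ⇒ Z
Z: W=9, J=12, G=23 ⇒ W
W: J=16, G=30 ⇒ J
J: G=14 ⇒ G
NN route O → Y → Z → W → J → G → O costs 72.
Optimal: O → Z → W → J → G → Y → O costs 69 (by enumerating all 60 distinct tours).
Excess = 72 − 69 = 3.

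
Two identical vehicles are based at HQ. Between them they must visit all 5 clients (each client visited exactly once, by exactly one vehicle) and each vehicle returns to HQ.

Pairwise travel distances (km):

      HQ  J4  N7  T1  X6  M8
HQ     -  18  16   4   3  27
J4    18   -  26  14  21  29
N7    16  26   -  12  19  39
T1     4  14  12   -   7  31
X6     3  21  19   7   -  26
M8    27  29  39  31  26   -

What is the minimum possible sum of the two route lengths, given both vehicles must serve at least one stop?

Minimum combined distance: 104 km.

Try each way of splitting the stops between the two vehicles (each non-empty) and, for each split, find the best tour for each vehicle:
  {J4} + {N7, T1, X6, M8}: 36 + 84 = 120
  {N7} + {J4, T1, X6, M8}: 32 + 76 = 108
  {J4, N7} + {T1, X6, M8}: 60 + 64 = 124
  {T1} + {J4, N7, X6, M8}: 8 + 100 = 108
  {J4, T1} + {N7, X6, M8}: 36 + 84 = 120
  {N7, T1} + {J4, X6, M8}: 32 + 76 = 108
  … (15 splits in total)
  {X6} + {J4, N7, T1, M8}: 6 + 98 = 104  ← best
Best: vehicle 1 HQ → X6 → HQ = 6; vehicle 2 HQ → N7 → T1 → J4 → M8 → HQ = 98; combined 104.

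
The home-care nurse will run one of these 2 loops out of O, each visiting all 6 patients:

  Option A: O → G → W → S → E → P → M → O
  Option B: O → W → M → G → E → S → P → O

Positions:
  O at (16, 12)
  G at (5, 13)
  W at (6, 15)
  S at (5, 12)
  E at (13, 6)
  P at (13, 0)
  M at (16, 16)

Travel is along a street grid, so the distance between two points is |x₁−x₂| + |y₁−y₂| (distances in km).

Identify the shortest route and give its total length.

Option A: 12 + 3 + 4 + 14 + 6 + 19 + 4 = 62
Option B: 13 + 11 + 14 + 15 + 14 + 20 + 15 = 102

62 km — Option A is the shortest.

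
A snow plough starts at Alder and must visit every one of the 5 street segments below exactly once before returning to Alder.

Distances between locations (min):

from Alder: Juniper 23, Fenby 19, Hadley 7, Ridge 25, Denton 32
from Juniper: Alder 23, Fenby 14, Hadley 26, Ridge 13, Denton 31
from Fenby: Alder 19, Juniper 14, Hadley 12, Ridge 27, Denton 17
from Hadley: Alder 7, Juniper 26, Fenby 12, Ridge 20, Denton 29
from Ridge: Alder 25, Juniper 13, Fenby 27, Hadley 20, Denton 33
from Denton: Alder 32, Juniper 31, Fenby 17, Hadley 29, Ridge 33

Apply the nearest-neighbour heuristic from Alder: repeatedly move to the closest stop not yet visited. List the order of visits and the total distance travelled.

111 min along Alder → Hadley → Fenby → Juniper → Ridge → Denton → Alder.

Alder → [Hadley:7 / Fenby:19 / Juniper:23 / Ridge:25 / Denton:32] → Hadley (7)
Hadley → [Fenby:12 / Ridge:20 / Juniper:26 / Denton:29] → Fenby (12)
Fenby → [Juniper:14 / Denton:17 / Ridge:27] → Juniper (14)
Juniper → [Ridge:13 / Denton:31] → Ridge (13)
Ridge → [Denton:33] → Denton (33)
Return Denton→Alder: 32.
Total = 7 + 12 + 14 + 13 + 33 + 32 = 111.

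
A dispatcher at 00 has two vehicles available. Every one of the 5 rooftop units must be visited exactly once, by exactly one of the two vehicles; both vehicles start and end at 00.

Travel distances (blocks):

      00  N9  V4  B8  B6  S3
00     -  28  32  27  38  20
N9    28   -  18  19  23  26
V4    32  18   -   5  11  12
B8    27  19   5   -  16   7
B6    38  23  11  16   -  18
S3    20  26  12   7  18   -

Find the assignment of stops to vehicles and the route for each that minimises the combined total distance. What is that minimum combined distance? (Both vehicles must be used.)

Try each way of splitting the stops between the two vehicles (each non-empty) and, for each split, find the best tour for each vehicle:
  {N9} + {V4, B8, B6, S3}: 56 + 81 = 137
  {V4} + {N9, B8, B6, S3}: 64 + 94 = 158
  {N9, V4} + {B8, B6, S3}: 78 + 81 = 159
  {B8} + {N9, V4, B6, S3}: 54 + 94 = 148
  {N9, B8} + {V4, B6, S3}: 74 + 81 = 155
  {V4, B8} + {N9, B6, S3}: 64 + 89 = 153
  … (15 splits in total)
  {N9, V4, B8, B6} + {S3}: 94 + 40 = 134  ← best
Best: vehicle 1 00 → N9 → B6 → V4 → B8 → 00 = 94; vehicle 2 00 → S3 → 00 = 40; combined 134.

134 blocks — the smallest possible combined total.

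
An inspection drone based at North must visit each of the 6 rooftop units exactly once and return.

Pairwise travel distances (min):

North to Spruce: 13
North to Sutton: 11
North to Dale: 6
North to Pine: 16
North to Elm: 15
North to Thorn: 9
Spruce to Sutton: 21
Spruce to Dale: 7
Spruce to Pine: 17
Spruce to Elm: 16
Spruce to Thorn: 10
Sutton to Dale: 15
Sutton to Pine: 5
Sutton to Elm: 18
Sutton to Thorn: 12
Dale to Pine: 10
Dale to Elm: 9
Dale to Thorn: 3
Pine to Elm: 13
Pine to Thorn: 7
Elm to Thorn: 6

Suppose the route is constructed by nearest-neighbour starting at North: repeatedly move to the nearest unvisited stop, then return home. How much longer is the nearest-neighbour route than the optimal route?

From North: Dale=6, Thorn=9, Sutton=11, Spruce=13, Elm=15, Pine=16 → choose Dale (6).
From Dale: Thorn=3, Spruce=7, Elm=9, Pine=10, Sutton=15 → choose Thorn (3).
From Thorn: Elm=6, Pine=7, Spruce=10, Sutton=12 → choose Elm (6).
From Elm: Pine=13, Spruce=16, Sutton=18 → choose Pine (13).
From Pine: Sutton=5, Spruce=17 → choose Sutton (5).
From Sutton: Spruce=21 → choose Spruce (21).
NN route North → Dale → Thorn → Elm → Pine → Sutton → Spruce → North costs 67.
Optimal: North → Spruce → Dale → Elm → Thorn → Pine → Sutton → North costs 58 (by enumerating all 360 distinct tours).
Excess = 67 − 58 = 9.

The nearest-neighbour route is 9 min longer than optimal.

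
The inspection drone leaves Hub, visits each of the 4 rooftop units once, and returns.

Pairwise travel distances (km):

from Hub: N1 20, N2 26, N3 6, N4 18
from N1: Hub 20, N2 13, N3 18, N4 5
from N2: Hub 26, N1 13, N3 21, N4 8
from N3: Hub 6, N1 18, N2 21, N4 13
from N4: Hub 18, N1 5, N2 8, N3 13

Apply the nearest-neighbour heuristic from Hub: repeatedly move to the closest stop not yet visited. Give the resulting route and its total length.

Nearest-neighbour total = 63 km; route Hub → N3 → N4 → N1 → N2 → Hub.

Hub → [N3:6 / N4:18 / N1:20 / N2:26] → N3 (6)
N3 → [N4:13 / N1:18 / N2:21] → N4 (13)
N4 → [N1:5 / N2:8] → N1 (5)
N1 → [N2:13] → N2 (13)
Return N2→Hub: 26.
Total = 6 + 13 + 5 + 13 + 26 = 63.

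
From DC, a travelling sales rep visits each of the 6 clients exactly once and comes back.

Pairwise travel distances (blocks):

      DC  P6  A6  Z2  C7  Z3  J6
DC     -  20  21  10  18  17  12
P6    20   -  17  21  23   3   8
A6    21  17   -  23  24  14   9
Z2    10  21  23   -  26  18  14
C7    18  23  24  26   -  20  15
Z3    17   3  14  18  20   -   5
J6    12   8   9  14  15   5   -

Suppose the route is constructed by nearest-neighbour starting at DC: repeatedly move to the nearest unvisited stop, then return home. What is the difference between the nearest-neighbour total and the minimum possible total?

1 blocks longer than the optimal tour.

From DC: Z2=10, J6=12, Z3=17, C7=18, P6=20, A6=21 → choose Z2 (10).
From Z2: J6=14, Z3=18, P6=21, A6=23, C7=26 → choose J6 (14).
From J6: Z3=5, P6=8, A6=9, C7=15 → choose Z3 (5).
From Z3: P6=3, A6=14, C7=20 → choose P6 (3).
From P6: A6=17, C7=23 → choose A6 (17).
From A6: C7=24 → choose C7 (24).
NN route DC → Z2 → J6 → Z3 → P6 → A6 → C7 → DC costs 91.
Optimal: DC → Z2 → P6 → Z3 → A6 → J6 → C7 → DC costs 90 (by enumerating all 360 distinct tours).
Excess = 91 − 90 = 1.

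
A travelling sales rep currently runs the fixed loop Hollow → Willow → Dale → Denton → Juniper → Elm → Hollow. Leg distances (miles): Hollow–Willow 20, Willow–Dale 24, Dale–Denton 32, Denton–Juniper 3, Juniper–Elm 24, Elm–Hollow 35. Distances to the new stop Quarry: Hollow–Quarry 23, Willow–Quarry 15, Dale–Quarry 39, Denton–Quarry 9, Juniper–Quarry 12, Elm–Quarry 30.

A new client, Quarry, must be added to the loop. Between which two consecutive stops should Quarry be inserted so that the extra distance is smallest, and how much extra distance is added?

Insertion cost between consecutive stops i–j is d(i,Quarry) + d(Quarry,j) − d(i,j):
  between Hollow and Willow: 23 + 15 − 20 = 18
  between Willow and Dale: 15 + 39 − 24 = 30
  between Dale and Denton: 39 + 9 − 32 = 16
  between Denton and Juniper: 9 + 12 − 3 = 18
  between Juniper and Elm: 12 + 30 − 24 = 18
  between Elm and Hollow: 30 + 23 − 35 = 18
Cheapest insertion is between Dale and Denton, adding 16.
New total = 138 + 16 = 154.

Minimum extra distance: 16 miles, inserting Quarry between Dale and Denton.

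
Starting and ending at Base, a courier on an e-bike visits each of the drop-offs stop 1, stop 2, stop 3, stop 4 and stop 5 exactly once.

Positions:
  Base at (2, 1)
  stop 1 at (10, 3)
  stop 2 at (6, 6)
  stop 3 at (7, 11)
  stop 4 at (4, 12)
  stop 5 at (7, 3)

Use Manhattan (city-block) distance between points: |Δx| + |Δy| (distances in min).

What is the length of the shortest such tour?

There are 60 distinct closed tours to check (reversals are equivalent).
Base → stop 1 → stop 2 → stop 3 → stop 4 → stop 5 → Base: 10+7+6+4+12+7 = 46
Base → stop 1 → stop 2 → stop 3 → stop 5 → stop 4 → Base: 10+7+6+8+12+13 = 56
Base → stop 1 → stop 2 → stop 4 → stop 3 → stop 5 → Base: 10+7+8+4+8+7 = 44
Base → stop 1 → stop 2 → stop 4 → stop 5 → stop 3 → Base: 10+7+8+12+8+15 = 60
Base → stop 1 → stop 2 → stop 5 → stop 3 → stop 4 → Base: 10+7+4+8+4+13 = 46
Base → stop 1 → stop 2 → stop 5 → stop 4 → stop 3 → Base: 10+7+4+12+4+15 = 52
Base → stop 1 → stop 3 → stop 2 → stop 4 → stop 5 → Base: 10+11+6+8+12+7 = 54
Base → stop 1 → stop 3 → stop 2 → stop 5 → stop 4 → Base: 10+11+6+4+12+13 = 56
Base → stop 1 → stop 3 → stop 4 → stop 2 → stop 5 → Base: 10+11+4+8+4+7 = 44
Base → stop 1 → stop 3 → stop 4 → stop 5 → stop 2 → Base: 10+11+4+12+4+9 = 50
Base → stop 1 → stop 3 → stop 5 → stop 2 → stop 4 → Base: 10+11+8+4+8+13 = 54
Base → stop 1 → stop 3 → stop 5 → stop 4 → stop 2 → Base: 10+11+8+12+8+9 = 58
Base → stop 1 → stop 4 → stop 2 → stop 3 → stop 5 → Base: 10+15+8+6+8+7 = 54
Base → stop 1 → stop 4 → stop 2 → stop 5 → stop 3 → Base: 10+15+8+4+8+15 = 60
… (46 more)
Base → stop 1 → stop 5 → stop 2 → stop 3 → stop 4 → Base: 10+3+4+6+4+13 = 40  ← best
The minimum is 40.
One optimal route: Base → stop 1 → stop 5 → stop 2 → stop 3 → stop 4 → Base (or its reverse).

40 min — the shortest possible round trip.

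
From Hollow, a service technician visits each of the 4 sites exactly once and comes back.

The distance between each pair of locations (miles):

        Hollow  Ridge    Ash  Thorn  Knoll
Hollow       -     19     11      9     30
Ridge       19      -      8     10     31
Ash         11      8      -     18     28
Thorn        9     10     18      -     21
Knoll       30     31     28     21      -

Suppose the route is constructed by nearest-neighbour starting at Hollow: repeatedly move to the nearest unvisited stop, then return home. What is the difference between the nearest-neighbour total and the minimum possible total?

Excess over optimum: 5 miles.

From Hollow: Thorn=9, Ash=11, Ridge=19, Knoll=30 → choose Thorn (9).
From Thorn: Ridge=10, Ash=18, Knoll=21 → choose Ridge (10).
From Ridge: Ash=8, Knoll=31 → choose Ash (8).
From Ash: Knoll=28 → choose Knoll (28).
NN route Hollow → Thorn → Ridge → Ash → Knoll → Hollow costs 85.
Optimal: Hollow → Ash → Ridge → Thorn → Knoll → Hollow costs 80 (by enumerating all 12 distinct tours).
Excess = 85 − 80 = 5.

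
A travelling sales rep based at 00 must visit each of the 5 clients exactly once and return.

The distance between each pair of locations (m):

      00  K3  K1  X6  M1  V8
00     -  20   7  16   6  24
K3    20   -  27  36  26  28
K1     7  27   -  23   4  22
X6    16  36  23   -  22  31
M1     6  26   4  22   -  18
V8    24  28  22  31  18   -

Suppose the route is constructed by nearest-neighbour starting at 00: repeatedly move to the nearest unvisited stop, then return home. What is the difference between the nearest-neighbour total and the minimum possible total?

The nearest-neighbour route is 3 m longer than optimal.

00: M1=6, K1=7, X6=16, K3=20, V8=24 ⇒ M1
M1: K1=4, V8=18, X6=22, K3=26 ⇒ K1
K1: V8=22, X6=23, K3=27 ⇒ V8
V8: K3=28, X6=31 ⇒ K3
K3: X6=36 ⇒ X6
NN route 00 → M1 → K1 → V8 → K3 → X6 → 00 costs 112.
Optimal: 00 → K3 → V8 → M1 → K1 → X6 → 00 costs 109 (by enumerating all 60 distinct tours).
Excess = 112 − 109 = 3.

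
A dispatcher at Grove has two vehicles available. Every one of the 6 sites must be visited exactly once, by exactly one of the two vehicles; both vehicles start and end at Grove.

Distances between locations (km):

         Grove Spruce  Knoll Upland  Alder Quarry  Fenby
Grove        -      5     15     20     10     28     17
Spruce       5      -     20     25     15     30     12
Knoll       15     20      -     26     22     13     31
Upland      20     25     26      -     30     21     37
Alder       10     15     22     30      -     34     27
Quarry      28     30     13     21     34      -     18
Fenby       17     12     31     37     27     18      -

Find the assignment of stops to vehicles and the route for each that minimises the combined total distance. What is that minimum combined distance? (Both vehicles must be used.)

There are 2^5 − 1 = 31 ways to divide the 6 stops into two non-empty groups. For each, the best each vehicle can do is its own shortest tour through its group:
  {Spruce} + {Knoll, Upland, Alder, Quarry, Fenby}: 10 + 114 = 124
  {Knoll} + {Spruce, Upland, Alder, Quarry, Fenby}: 30 + 96 = 126
  {Spruce, Knoll} + {Upland, Alder, Quarry, Fenby}: 40 + 96 = 136
  {Upland} + {Spruce, Knoll, Alder, Quarry, Fenby}: 40 + 80 = 120
  {Spruce, Upland} + {Knoll, Alder, Quarry, Fenby}: 50 + 80 = 130
  {Knoll, Upland} + {Spruce, Alder, Quarry, Fenby}: 61 + 79 = 140
  … (31 splits in total)
  {Alder} + {Spruce, Knoll, Upland, Quarry, Fenby}: 20 + 94 = 114  ← best
Best: vehicle 1 Grove → Alder → Grove = 20; vehicle 2 Grove → Spruce → Fenby → Quarry → Knoll → Upland → Grove = 94; combined 114.

Minimum combined distance: 114 km.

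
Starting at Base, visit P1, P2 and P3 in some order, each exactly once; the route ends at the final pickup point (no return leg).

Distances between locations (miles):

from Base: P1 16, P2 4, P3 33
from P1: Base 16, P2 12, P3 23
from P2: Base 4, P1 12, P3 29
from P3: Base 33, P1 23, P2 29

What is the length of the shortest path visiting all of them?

Minimum one-way distance = 39 miles.

There are 3! = 6 possible orderings.
Base → P1 → P2 → P3: 16+12+29 = 57
Base → P1 → P3 → P2: 16+23+29 = 68
Base → P2 → P1 → P3: 4+12+23 = 39
Base → P2 → P3 → P1: 4+29+23 = 56
Base → P3 → P1 → P2: 33+23+12 = 68
Base → P3 → P2 → P1: 33+29+12 = 74
The minimum is 39.
One shortest path: Base → P2 → P1 → P3.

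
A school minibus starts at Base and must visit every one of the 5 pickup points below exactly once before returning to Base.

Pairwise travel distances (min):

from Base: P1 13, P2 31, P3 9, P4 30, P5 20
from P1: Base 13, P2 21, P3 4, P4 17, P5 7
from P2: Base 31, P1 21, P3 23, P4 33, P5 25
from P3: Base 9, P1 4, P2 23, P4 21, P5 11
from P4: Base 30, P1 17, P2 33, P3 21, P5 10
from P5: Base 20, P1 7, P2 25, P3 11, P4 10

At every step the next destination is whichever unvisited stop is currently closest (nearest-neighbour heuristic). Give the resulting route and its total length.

94 min along Base → P3 → P1 → P5 → P4 → P2 → Base.

At Base the remaining stops are P3 9, P1 13, P5 20, P4 30, P2 31; go to P3.
At P3 the remaining stops are P1 4, P5 11, P4 21, P2 23; go to P1.
At P1 the remaining stops are P5 7, P4 17, P2 21; go to P5.
At P5 the remaining stops are P4 10, P2 25; go to P4.
At P4 the remaining stops are P2 33; go to P2.
Return P2→Base: 31.
Total = 9 + 4 + 7 + 10 + 33 + 31 = 94.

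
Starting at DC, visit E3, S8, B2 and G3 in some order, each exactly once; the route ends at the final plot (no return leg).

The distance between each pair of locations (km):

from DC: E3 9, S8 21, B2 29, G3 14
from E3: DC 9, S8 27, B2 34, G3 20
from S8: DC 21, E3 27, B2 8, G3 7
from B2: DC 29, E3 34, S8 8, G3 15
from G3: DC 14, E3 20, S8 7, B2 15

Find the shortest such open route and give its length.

There are 4! = 24 possible orderings.
DC → E3 → S8 → B2 → G3: 9+27+8+15 = 59
DC → E3 → S8 → G3 → B2: 9+27+7+15 = 58
DC → E3 → B2 → S8 → G3: 9+34+8+7 = 58
DC → E3 → B2 → G3 → S8: 9+34+15+7 = 65
DC → E3 → G3 → S8 → B2: 9+20+7+8 = 44
DC → E3 → G3 → B2 → S8: 9+20+15+8 = 52
DC → S8 → E3 → B2 → G3: 21+27+34+15 = 97
DC → S8 → E3 → G3 → B2: 21+27+20+15 = 83
DC → S8 → B2 → E3 → G3: 21+8+34+20 = 83
DC → S8 → B2 → G3 → E3: 21+8+15+20 = 64
DC → S8 → G3 → E3 → B2: 21+7+20+34 = 82
DC → S8 → G3 → B2 → E3: 21+7+15+34 = 77
DC → B2 → E3 → S8 → G3: 29+34+27+7 = 97
DC → B2 → E3 → G3 → S8: 29+34+20+7 = 90
… (10 more)
The minimum is 44.
One shortest path: DC → E3 → G3 → S8 → B2.

Shortest open route: 44 km.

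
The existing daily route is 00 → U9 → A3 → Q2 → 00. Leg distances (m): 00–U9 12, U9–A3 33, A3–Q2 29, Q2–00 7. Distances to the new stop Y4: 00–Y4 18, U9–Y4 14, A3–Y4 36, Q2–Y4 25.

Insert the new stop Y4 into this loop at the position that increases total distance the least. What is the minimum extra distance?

Insertion cost between consecutive stops i–j is d(i,Y4) + d(Y4,j) − d(i,j):
  between 00 and U9: 18 + 14 − 12 = 20
  between U9 and A3: 14 + 36 − 33 = 17
  between A3 and Q2: 36 + 25 − 29 = 32
  between Q2 and 00: 25 + 18 − 7 = 36
Cheapest insertion is between U9 and A3, adding 17.
New total = 81 + 17 = 98.

Minimum extra distance: 17 m, inserting Y4 between U9 and A3.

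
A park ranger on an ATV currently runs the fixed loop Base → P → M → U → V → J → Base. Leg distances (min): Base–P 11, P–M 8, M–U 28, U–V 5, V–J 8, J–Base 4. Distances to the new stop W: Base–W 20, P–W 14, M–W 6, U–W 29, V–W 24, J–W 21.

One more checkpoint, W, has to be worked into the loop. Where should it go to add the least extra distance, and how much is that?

Adding 7 min by placing W on the M–U leg.

Insertion cost between consecutive stops i–j is d(i,W) + d(W,j) − d(i,j):
  between Base and P: 20 + 14 − 11 = 23
  between P and M: 14 + 6 − 8 = 12
  between M and U: 6 + 29 − 28 = 7
  between U and V: 29 + 24 − 5 = 48
  between V and J: 24 + 21 − 8 = 37
  between J and Base: 21 + 20 − 4 = 37
Cheapest insertion is between M and U, adding 7.
New total = 64 + 7 = 71.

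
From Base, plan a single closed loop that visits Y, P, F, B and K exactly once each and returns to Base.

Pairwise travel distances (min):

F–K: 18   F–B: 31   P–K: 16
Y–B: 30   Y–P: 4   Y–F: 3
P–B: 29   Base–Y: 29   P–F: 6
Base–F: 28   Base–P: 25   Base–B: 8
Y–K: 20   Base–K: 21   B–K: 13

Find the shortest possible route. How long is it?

Minimum total distance: 71 min.

There are 60 distinct closed tours to check (reversals are equivalent).
Base→Y→P→F→B→K→Base: 29+4+6+31+13+21 = 104
Base→Y→P→F→K→B→Base: 29+4+6+18+13+8 = 78
Base→Y→P→B→F→K→Base: 29+4+29+31+18+21 = 132
Base→Y→P→B→K→F→Base: 29+4+29+13+18+28 = 121
Base→Y→P→K→F→B→Base: 29+4+16+18+31+8 = 106
Base→Y→P→K→B→F→Base: 29+4+16+13+31+28 = 121
Base→Y→F→P→B→K→Base: 29+3+6+29+13+21 = 101
Base→Y→F→P→K→B→Base: 29+3+6+16+13+8 = 75
Base→Y→F→B→P→K→Base: 29+3+31+29+16+21 = 129
Base→Y→F→B→K→P→Base: 29+3+31+13+16+25 = 117
Base→Y→F→K→P→B→Base: 29+3+18+16+29+8 = 103
Base→Y→F→K→B→P→Base: 29+3+18+13+29+25 = 117
Base→Y→B→P→F→K→Base: 29+30+29+6+18+21 = 133
Base→Y→B→P→K→F→Base: 29+30+29+16+18+28 = 150
… (46 more)
Base→P→Y→F→K→B→Base: 25+4+3+18+13+8 = 71  ← best
The minimum is 71.
One optimal route: Base → P → Y → F → K → B → Base (or its reverse).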